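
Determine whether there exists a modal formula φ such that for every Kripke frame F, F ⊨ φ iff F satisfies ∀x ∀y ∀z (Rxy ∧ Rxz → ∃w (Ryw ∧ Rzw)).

Yes: it is convergence, defined by the .2 schema ◇□r → □◇r.

Definable; ◇□r → □◇r defines it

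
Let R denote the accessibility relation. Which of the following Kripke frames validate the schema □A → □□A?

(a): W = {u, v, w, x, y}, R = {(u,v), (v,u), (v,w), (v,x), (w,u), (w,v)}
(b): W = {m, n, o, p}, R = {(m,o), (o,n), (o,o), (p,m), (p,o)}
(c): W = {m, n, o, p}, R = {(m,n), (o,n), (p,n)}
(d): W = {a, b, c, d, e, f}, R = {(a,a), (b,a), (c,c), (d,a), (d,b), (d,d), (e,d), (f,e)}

(c)

This is the axiom for transitivity; its first-order frame correspondent is ∀x ∀y ∀z (Rxy ∧ Ryz → Rxz).
(a): fails — Ruv and Rvw but not Ruw.
(b): fails — Rpo and Ron but not Rpn.
(c): satisfies the condition.
(d): fails — Red and Rdb but not Reb.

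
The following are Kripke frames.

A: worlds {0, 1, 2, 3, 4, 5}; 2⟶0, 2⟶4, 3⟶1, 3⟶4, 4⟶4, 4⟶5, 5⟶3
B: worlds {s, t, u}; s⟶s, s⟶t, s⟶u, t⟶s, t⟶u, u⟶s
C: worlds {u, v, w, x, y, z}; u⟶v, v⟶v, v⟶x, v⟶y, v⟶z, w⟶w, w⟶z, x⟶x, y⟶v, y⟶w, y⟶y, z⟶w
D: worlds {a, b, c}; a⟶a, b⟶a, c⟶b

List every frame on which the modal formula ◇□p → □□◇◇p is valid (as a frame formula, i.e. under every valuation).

Frame correspondent (Sahlqvist): ∀x ∀y ∀z ((xRy ∧ xR²z) → ∃w (yRw ∧ zR²w)) — i.e. a generalized confluence (Geach) condition.
A: fails — 2R0, 2R²4 but no w with 0Rw and 4R²w.
B: satisfies the condition.
C: fails — vRx, vR²w but no t with xRt and wR²t.
D: satisfies the condition.

B, D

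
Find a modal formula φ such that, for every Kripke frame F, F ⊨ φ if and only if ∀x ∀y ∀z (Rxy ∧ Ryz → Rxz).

□s → □□s

This is transitivity; the standard corresponding axiom is 4: □s → □□s.
Suppose □s→□□s is valid. Take Rxy, Ryz and set V(s)={w : Rxw}. Then □s at x, so □□s at x, so □s at y, so s at z, i.e. Rxz.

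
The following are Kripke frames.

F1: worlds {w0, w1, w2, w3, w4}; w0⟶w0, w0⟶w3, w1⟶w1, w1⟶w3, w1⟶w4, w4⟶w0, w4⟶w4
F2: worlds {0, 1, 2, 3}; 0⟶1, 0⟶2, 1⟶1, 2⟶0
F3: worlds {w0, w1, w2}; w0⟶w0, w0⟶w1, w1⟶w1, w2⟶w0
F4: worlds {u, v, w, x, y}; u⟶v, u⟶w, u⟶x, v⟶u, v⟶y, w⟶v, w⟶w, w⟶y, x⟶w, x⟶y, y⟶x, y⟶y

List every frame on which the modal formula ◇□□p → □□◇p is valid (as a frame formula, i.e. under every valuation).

This is the axiom for a generalized confluence (Geach) condition; its first-order frame correspondent is ∀x ∀y ∀z ((xRy ∧ xR²z) → ∃w (yR²w ∧ zRw)).
F1: fails — w0Rw0, w0R²w3 but no w with w0R²w and w3Rw.
F2: holds.
F3: holds.
F4: holds.

F2, F3, F4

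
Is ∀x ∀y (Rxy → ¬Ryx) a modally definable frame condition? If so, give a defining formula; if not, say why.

Any modally definable frame class is closed under surjective bounded morphisms.
The 3-cycle (worlds 0,1,2 with 0→1→2→0) is asymmetric. Mapping every world to a single reflexive point • is a surjective bounded morphism, and the reflexive point is not asymmetric (R•• but asymmetry requires ¬R••).
So the class is not modally definable.

No — not modally definable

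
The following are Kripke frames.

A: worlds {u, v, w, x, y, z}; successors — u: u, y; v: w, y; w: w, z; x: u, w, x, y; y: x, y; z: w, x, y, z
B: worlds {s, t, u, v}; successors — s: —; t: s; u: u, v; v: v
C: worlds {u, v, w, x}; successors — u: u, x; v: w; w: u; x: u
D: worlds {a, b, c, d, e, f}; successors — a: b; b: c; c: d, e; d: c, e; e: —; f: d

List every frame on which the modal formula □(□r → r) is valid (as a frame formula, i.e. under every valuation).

This is the axiom for shift-reflexivity; its first-order frame correspondent is ∀x ∀y (Rxy → Ryy).
A: condition met.
B: fails — Rts but not Rss.
C: fails — Rvw but not Rww.
D: fails — Rbc but not Rcc.

A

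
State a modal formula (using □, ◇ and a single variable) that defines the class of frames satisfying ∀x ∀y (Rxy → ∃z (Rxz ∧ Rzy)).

□□p → □p

This is density; the standard corresponding axiom is C4: □□p → □p.
Suppose □□p→□p is valid. Take Rxy and set V(p)={w : xR²w}. Then □□p at x, so □p at x, so p at y, i.e. ∃z(Rxz∧Rzy).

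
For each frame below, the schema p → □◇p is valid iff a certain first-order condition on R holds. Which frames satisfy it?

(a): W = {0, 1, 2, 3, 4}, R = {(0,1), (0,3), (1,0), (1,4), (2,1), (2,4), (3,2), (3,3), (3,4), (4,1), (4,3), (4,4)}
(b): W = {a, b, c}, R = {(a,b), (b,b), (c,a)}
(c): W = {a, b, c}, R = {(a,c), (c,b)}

The schema corresponds to symmetry: ∀x ∀y (Rxy → Ryx).
(a): fails — R32 but not R23.
(b): fails — Rca but not Rac.
(c): fails — Rac but not Rca.

none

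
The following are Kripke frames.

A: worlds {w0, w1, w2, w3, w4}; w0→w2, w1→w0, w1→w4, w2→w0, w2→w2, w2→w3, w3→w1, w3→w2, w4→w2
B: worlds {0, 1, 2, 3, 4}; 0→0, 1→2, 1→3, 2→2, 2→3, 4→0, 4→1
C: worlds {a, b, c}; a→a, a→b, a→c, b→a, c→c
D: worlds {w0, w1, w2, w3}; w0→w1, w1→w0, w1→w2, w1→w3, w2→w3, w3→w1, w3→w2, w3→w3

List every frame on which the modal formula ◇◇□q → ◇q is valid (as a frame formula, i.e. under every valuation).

Frame correspondent (Sahlqvist): ∀x ∀y (xR²y → ∃w (yRw ∧ xRw)) — i.e. a generalized confluence (Geach) condition.
A: holds.
B: fails — 1R²3 but no w with 3Rw and 1Rw.
C: fails — bR²c but no w with cRw and bRw.
D: fails — w0R²w2 but no w with w2Rw and w0Rw.
Valid on: A.

A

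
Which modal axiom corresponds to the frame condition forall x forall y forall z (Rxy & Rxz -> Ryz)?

The condition is the Euclidean property. The 5 schema ◇p → □◇p defines it.
Suppose ◇p→□◇p is valid. Take Rxy, Rxz and set V(p)={y}. Then ◇p at x, so □◇p at x, so ◇p at z, so some w with Rzw has p; w=y, i.e. Rzy. By symmetry of the argument, Ryz.

◇p → □◇p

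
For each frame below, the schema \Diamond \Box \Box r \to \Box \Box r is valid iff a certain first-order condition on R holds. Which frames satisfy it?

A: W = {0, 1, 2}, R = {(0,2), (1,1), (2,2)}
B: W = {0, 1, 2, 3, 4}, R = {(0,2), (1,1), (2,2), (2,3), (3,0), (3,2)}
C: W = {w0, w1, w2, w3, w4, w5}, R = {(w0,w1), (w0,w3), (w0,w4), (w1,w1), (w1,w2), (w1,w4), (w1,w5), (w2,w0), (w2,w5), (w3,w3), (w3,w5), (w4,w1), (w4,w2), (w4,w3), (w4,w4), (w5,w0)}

A

The schema corresponds to a generalized confluence (Geach) condition: \forall x \forall y \forall z ((xRy \wedge x R^2 z) \to \exists w (y R^2 w \wedge z = w)).
A: holds.
B: fails — 2R3, 2R²0 but no w with 3R²w and 0=w.
C: fails — w0Rw3, w0R²w1 but no w with w3R²w and w1=w.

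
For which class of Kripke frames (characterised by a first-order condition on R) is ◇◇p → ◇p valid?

Replacing p by ¬p and contraposing gives the equivalent schema □p → □□p.
Suppose □p→□□p is valid. Take Rxy, Ryz and set V(p)={w : Rxw}. Then □p at x, so □□p at x, so □p at y, so p at z, i.e. Rxz.

transitivity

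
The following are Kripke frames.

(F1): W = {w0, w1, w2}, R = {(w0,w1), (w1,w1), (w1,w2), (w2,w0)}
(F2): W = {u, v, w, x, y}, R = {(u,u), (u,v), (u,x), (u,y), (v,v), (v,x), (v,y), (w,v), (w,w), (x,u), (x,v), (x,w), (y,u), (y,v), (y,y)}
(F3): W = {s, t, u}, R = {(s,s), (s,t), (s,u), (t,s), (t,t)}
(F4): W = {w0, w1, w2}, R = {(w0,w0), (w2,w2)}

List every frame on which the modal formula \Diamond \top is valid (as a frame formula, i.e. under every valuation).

The schema corresponds to seriality: \forall x \exists y Rxy.
(F1): ✓.
(F2): ✓.
(F3): fails — world u has no successor.
(F4): fails — world w1 has no successor.

(F1), (F2)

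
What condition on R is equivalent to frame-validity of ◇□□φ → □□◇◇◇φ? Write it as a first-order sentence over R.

This is a Sahlqvist (Geach-type) schema ◇^1□^2φ → □^2◇^3φ.
First-order correspondent: ∀x ∀y ∀z ((xRy ∧ xR²z) → ∃w (yR²w ∧ zR³w)).

∀x ∀y ∀z ((xRy ∧ xR²z) → ∃w (yR²w ∧ zR³w))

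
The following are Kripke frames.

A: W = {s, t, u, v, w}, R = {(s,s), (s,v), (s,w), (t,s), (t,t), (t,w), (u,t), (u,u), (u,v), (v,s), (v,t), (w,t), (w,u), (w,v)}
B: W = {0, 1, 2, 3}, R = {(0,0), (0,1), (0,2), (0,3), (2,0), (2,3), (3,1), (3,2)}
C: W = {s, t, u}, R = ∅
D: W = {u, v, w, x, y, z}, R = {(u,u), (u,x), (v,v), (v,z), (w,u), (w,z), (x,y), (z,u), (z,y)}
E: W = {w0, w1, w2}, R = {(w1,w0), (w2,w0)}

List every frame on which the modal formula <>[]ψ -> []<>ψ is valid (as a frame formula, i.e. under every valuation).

This is the axiom for convergence; its first-order frame correspondent is forall x forall y forall z (Rxy & Rxz -> exists w (Ryw & Rzw)).
A: satisfies the condition.
B: fails — R00 and R01 but 0 and 1 have no common successor.
C: satisfies the condition.
D: fails — Ruu and Rux but u and x have no common successor.
E: fails — Rw1w0 and Rw1w0 but w0 and w0 have no common successor.

A, C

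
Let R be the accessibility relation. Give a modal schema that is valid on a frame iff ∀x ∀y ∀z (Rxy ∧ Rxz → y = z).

The condition is partial functionality. The CD schema ◇p → □p defines it.
Suppose ◇p→□p is valid. Take Rxy, Rxz and set V(p)={y}. Then ◇p at x, so □p at x, so p at z, i.e. z=y.

◇p → □p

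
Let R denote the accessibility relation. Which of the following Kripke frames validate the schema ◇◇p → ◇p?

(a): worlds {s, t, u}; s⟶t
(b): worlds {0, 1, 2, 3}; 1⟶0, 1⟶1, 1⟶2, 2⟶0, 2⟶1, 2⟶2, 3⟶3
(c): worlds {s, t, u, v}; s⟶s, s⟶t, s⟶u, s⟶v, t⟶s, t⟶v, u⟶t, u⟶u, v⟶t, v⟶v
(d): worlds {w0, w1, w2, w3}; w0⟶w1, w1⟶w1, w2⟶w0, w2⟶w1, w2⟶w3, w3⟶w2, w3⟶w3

Frame correspondent (Sahlqvist): ∀x ∀y ∀z (Rxy ∧ Ryz → Rxz) — i.e. transitivity.
(a): condition met.
(b): condition met.
(c): fails — Rtv and Rvt but not Rtt.
(d): fails — Rw3w2 and Rw2w1 but not Rw3w1.

(a), (b)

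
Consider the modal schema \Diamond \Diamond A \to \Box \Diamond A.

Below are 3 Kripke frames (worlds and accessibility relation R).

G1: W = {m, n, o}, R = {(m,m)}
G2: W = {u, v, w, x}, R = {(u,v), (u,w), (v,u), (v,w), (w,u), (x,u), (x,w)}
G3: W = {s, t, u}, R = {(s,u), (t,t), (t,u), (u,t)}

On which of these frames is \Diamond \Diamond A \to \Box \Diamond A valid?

This is the axiom for a generalized confluence (Geach) condition; its first-order frame correspondent is \forall x \forall y \forall z ((x R^2 y \wedge xRz) \to \exists w (y = w \wedge zRw)).
G1: ✓.
G2: fails — uR²w, uRw but no t with w=t and wRt.
G3: fails — tR²u, tRu but no w with u=w and uRw.

G1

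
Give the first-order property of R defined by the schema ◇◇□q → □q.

This is a Sahlqvist (Geach-type) schema ◇^2□^1q → □^1◇^0q.
Minimal-valuation argument: fix x; take any y with xR^2y and any z with xR^1z. Set V(q) to the set of worlds R-reachable from y in exactly 1 step. Then □^1q holds at y, so the antecedent holds at x; validity forces ◇^0q at z, giving a w with zR^0w and yR^1w.
First-order correspondent: ∀x ∀y ∀z ((xR²y ∧ xRz) → ∃w (yRw ∧ z = w)).

∀x ∀y ∀z ((xR²y ∧ xRz) → ∃w (yRw ∧ z = w))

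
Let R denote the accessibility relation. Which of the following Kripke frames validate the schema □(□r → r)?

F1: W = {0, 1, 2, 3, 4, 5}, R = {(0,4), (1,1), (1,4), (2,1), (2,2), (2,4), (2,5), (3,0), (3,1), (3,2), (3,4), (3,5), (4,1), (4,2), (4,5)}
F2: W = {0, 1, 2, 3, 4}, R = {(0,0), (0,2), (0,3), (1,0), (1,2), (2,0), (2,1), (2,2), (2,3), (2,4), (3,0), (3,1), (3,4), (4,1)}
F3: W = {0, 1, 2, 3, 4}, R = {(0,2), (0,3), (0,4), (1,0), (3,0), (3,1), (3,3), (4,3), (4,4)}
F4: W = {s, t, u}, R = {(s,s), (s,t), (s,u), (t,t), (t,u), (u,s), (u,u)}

This is the axiom for shift-reflexivity; its first-order frame correspondent is ∀x ∀y (Rxy → Ryy).
F1: fails — R34 but not R44.
F2: fails — R34 but not R44.
F3: fails — R10 but not R00.
F4: satisfies the condition.

F4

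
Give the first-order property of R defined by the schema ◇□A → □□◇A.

∀x ∀y ∀z ((xRy ∧ xR²z) → ∃w (yRw ∧ zRw))

This is a Sahlqvist (Geach-type) schema ◇^1□^1A → □^2◇^1A.
Minimal-valuation argument: fix x; take any y with xR^1y and any z with xR^2z. Set V(A) to the set of worlds R-reachable from y in exactly 1 step. Then □^1A holds at y, so the antecedent holds at x; validity forces ◇^1A at z, giving a w with zR^1w and yR^1w.
First-order correspondent: ∀x ∀y ∀z ((xRy ∧ xR²z) → ∃w (yRw ∧ zRw)).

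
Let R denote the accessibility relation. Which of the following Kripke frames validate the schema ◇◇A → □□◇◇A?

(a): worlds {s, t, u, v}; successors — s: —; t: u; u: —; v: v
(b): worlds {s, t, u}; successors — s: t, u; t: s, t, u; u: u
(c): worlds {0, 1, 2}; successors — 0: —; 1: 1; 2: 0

(a), (c)

This is the axiom for a generalized confluence (Geach) condition; its first-order frame correspondent is ∀x ∀y ∀z ((xR²y ∧ xR²z) → ∃w (y = w ∧ zR²w)).
(a): satisfies the condition.
(b): fails — sR²s, sR²u but no w with s=w and uR²w.
(c): satisfies the condition.
Valid on: (a), (c).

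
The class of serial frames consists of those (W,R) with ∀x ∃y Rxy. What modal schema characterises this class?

The condition is seriality. The D schema □ψ → ◇ψ defines it.

□ψ → ◇ψ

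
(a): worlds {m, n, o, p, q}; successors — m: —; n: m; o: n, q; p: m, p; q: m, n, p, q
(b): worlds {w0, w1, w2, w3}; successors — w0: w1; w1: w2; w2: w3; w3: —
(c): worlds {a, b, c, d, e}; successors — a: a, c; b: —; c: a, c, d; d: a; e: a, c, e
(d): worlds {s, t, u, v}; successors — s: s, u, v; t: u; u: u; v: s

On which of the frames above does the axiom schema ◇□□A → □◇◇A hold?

(c), (d)

This is the axiom for a generalized confluence (Geach) condition; its first-order frame correspondent is ∀x ∀y ∀z ((xRy ∧ xRz) → ∃w (yR²w ∧ zR²w)).
(a): fails — nRm, nRm but no w with mR²w and mR²w.
(b): fails — w1Rw2, w1Rw2 but no w with w2R²w and w2R²w.
(c): condition met.
(d): condition met.
Valid on: (c), (d).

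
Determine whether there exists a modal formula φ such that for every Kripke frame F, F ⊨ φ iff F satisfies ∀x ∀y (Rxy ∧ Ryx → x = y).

No — not modally definable

Any modally definable frame class is closed under surjective bounded morphisms.
The 8-cycle (worlds a,b,c,d,e,f,g,h with a→b→c→d→e→f→g→h→a) is antisymmetric. Sending even-indexed worlds to a and odd-indexed worlds to b is a surjective bounded morphism onto the two-world frame with a↔b, which is not antisymmetric.
Hence antisymmetry is not modally definable.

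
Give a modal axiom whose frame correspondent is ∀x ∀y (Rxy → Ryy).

A defining formula is □(□r → r) (the T□ axiom).

□(□r → r)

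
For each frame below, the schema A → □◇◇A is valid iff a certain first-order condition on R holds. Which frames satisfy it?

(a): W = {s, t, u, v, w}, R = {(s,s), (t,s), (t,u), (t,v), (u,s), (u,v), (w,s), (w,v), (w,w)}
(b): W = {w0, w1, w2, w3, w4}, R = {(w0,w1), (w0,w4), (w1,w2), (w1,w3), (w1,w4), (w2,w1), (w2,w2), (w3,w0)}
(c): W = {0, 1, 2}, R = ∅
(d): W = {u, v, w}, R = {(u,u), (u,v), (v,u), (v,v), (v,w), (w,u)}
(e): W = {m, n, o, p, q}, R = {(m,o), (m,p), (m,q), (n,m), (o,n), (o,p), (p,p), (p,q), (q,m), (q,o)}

This is the axiom for a generalized confluence (Geach) condition; its first-order frame correspondent is ∀x ∀z (xRz → ∃w (x = w ∧ zR²w)).
(a): fails — tRs but no w* with t=w* and sR²w*.
(b): fails — w0Rw4 but no w with w0=w and w4R²w.
(c): ✓.
(d): ✓.
(e): fails — mRq but no w with m=w and qR²w.
Valid on: (c), (d).

(c), (d)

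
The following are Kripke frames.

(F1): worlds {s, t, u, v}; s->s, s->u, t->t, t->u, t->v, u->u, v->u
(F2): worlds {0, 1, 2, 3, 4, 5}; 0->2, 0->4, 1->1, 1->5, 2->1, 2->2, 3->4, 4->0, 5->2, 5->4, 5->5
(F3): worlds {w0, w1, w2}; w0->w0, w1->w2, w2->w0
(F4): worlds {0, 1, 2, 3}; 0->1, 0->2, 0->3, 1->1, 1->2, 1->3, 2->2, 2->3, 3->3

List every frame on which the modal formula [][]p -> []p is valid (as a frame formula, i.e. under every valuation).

(F1), (F4)

Frame correspondent (Sahlqvist): forall x forall y (Rxy -> exists z (Rxz & Rzy)) — i.e. density.
(F1): holds.
(F2): fails — R34 but no z with R3z and Rz4.
(F3): fails — Rw1w2 but no z with Rw1z and Rzw2.
(F4): holds.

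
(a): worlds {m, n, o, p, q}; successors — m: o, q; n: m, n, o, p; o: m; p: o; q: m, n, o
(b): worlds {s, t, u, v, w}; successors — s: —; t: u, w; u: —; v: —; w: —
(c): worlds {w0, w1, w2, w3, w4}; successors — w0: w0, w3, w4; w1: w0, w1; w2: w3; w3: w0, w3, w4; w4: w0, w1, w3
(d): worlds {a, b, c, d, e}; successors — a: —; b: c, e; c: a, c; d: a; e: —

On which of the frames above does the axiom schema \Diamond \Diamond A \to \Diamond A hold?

This is the axiom for a generalized confluence (Geach) condition; its first-order frame correspondent is \forall x \forall y (x R^2 y \to \exists w (y = w \wedge xRw)).
(a): fails — mR²m but no w with m=w and mRw.
(b): condition met.
(c): fails — w0R²w1 but no w with w1=w and w0Rw.
(d): fails — bR²a but no w with a=w and bRw.

(b)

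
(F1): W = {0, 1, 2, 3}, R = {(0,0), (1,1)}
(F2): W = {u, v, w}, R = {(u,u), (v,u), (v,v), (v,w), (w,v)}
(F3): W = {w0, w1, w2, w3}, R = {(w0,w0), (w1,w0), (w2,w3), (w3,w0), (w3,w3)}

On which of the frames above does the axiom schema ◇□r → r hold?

The schema corresponds to symmetry: ∀x ∀y (Rxy → Ryx).
(F1): satisfies the condition.
(F2): fails — Rvu but not Ruv.
(F3): fails — Rw1w0 but not Rw0w1.
Valid on: (F1).

(F1)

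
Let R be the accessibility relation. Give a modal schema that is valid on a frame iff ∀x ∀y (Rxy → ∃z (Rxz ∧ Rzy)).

□□p → □p

A defining formula is □□p → □p (the C4 axiom).
Suppose □□p→□p is valid. Take Rxy and set V(p)={w : xR²w}. Then □□p at x, so □p at x, so p at y, i.e. ∃z(Rxz∧Rzy).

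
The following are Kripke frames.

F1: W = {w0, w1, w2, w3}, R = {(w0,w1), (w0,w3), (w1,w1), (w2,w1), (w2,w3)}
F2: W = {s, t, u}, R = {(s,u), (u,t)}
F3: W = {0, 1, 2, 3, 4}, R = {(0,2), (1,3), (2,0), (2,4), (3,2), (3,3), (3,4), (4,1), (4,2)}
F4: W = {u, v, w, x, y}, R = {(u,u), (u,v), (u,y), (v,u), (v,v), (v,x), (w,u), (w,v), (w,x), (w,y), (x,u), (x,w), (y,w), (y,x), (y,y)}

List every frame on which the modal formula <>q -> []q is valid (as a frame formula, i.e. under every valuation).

F2

The schema corresponds to partial functionality: forall x forall y forall z (Rxy & Rxz -> y = z).
F1: fails — w0 sees both w1 and w3.
F2: ✓.
F3: fails — 2 sees both 0 and 4.
F4: fails — u sees both u and v.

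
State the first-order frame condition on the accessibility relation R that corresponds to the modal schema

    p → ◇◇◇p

This is a Sahlqvist (Geach-type) schema ◇^0□^0p → □^0◇^3p.
Minimal-valuation argument: fix x; take any y with xR^0y and any z with xR^0z. Set V(p) to the set of worlds R-reachable from y in exactly 0 steps. Then □^0p holds at y, so the antecedent holds at x; validity forces ◇^3p at z, giving a w with zR^3w and yR^0w.
First-order correspondent: ∀x ∃w (x = w ∧ xR³w).

∀x ∃w (x = w ∧ xR³w)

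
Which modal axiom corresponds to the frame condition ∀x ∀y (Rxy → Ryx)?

This is symmetry; the standard corresponding axiom is B: ψ → □◇ψ.
Suppose ψ→□◇ψ is valid. Take Rxy and set V(ψ)={x}. Then ψ at x, so □◇ψ at x, so ◇ψ at y, so some z with Ryz has ψ; z=x, i.e. Ryx.

ψ → □◇ψ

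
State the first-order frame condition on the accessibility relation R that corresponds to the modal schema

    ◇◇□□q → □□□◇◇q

∀x ∀y ∀z ((xR²y ∧ xR³z) → ∃w (yR²w ∧ zR²w))

This is a Sahlqvist (Geach-type) schema ◇^2□^2q → □^3◇^2q.
First-order correspondent: ∀x ∀y ∀z ((xR²y ∧ xR³z) → ∃w (yR²w ∧ zR²w)).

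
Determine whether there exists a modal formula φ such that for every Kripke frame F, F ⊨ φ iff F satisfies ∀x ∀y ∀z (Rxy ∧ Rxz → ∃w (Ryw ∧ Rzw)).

Yes — defined by ◇□r → □◇r

This is a Sahlqvist condition; the .2 axiom ◇□r → □◇r defines it.
Suppose ◇□r→□◇r is valid. Take Rxy, Rxz and set V(r)={w : Ryw}. Then □r at y so ◇□r at x, so □◇r at x, so ◇r at z, giving w with Rzw and Ryw.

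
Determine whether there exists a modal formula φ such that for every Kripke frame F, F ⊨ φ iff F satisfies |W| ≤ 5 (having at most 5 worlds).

Not definable by any modal formula

If a class were modally definable it would be closed under disjoint unions (Goldblatt–Thomason).
Any modal formula valid on each of 6 disjoint one-world frames is valid on their disjoint union (validity is preserved under disjoint unions). Each one-world frame has |W|=1≤5, but the union has |W|=6.
Hence having at most 5 worlds is not modally definable.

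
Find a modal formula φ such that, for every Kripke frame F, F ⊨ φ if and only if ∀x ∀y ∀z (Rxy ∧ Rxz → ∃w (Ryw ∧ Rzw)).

◇□q → □◇q

The condition is convergence. The .2 schema ◇□q → □◇q defines it.
Suppose ◇□q→□◇q is valid. Take Rxy, Rxz and set V(q)={w : Ryw}. Then □q at y so ◇□q at x, so □◇q at x, so ◇q at z, giving w with Rzw and Ryw.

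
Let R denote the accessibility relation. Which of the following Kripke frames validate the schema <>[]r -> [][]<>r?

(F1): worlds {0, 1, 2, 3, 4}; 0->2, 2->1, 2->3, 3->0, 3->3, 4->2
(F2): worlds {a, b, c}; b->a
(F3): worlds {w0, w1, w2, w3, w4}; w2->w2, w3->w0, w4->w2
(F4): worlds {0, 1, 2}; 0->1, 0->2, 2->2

This is the axiom for a generalized confluence (Geach) condition; its first-order frame correspondent is forall x forall y forall z ((xRy & x R^2 z) -> exists w (yRw & zRw)).
(F1): fails — 0R2, 0R²1 but no w with 2Rw and 1Rw.
(F2): condition met.
(F3): condition met.
(F4): fails — 0R1, 0R²2 but no w with 1Rw and 2Rw.

(F2), (F3)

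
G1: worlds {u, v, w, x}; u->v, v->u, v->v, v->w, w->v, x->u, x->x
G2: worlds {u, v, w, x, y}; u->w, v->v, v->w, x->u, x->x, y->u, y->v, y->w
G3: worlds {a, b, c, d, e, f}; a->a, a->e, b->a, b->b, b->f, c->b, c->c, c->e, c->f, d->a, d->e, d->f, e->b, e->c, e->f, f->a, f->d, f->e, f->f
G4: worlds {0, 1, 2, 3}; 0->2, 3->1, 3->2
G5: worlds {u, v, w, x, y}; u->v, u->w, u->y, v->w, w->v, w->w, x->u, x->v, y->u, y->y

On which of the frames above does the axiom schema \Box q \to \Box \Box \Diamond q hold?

Frame correspondent (Sahlqvist): \forall x \forall z (x R^2 z \to \exists w (xRw \wedge zRw)) — i.e. a generalized confluence (Geach) condition.
G1: fails — xR²u but no t with xRt and uRt.
G2: fails — vR²w but no t with vRt and wRt.
G3: fails — aR²e but no w with aRw and eRw.
G4: holds.
G5: fails — xR²v but no t with xRt and vRt.
Valid on: G4.

G4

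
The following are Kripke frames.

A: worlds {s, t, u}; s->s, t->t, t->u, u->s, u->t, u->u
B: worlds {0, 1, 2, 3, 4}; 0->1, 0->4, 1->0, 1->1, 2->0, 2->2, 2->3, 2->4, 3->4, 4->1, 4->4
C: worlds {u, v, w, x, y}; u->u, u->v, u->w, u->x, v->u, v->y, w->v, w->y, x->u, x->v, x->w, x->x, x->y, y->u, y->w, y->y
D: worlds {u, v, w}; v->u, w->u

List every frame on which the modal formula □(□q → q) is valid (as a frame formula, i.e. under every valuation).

Frame correspondent (Sahlqvist): ∀x ∀y (Rxy → Ryy) — i.e. shift-reflexivity.
A: satisfies the condition.
B: fails — R10 but not R00.
C: fails — Ruv but not Rvv.
D: fails — Rvu but not Ruu.

A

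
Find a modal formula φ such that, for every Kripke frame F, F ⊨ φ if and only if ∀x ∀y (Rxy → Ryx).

This is symmetry; the standard corresponding axiom is B: ψ → □◇ψ.
Suppose ψ→□◇ψ is valid. Take Rxy and set V(ψ)={x}. Then ψ at x, so □◇ψ at x, so ◇ψ at y, so some z with Ryz has ψ; z=x, i.e. Ryx.

ψ → □◇ψ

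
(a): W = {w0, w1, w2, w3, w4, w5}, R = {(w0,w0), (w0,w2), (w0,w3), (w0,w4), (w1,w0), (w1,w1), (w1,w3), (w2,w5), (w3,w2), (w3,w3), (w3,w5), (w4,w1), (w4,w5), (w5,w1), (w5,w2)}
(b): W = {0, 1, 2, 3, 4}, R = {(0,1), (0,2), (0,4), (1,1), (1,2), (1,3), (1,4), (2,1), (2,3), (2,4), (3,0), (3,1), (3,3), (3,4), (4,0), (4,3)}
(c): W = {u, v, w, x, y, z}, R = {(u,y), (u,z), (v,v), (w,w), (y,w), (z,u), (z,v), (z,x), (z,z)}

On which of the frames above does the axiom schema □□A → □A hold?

(b)

The schema corresponds to density: ∀x ∀y (Rxy → ∃z (Rxz ∧ Rzy)).
(a): fails — Rw5w2 but no z with Rw5z and Rzw2.
(b): holds.
(c): fails — Ruy but no t with Rut and Rty.
Valid on: (b).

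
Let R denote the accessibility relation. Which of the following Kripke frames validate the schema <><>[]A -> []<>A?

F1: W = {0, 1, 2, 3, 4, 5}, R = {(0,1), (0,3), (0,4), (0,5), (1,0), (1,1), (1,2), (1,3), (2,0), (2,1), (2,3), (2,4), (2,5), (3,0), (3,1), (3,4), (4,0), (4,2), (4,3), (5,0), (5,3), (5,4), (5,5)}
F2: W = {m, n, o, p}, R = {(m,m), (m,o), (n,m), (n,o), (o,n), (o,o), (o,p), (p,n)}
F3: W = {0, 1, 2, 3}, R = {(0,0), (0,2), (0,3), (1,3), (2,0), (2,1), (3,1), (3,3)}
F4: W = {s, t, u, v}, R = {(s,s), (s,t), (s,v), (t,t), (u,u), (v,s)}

F1

This is the axiom for a generalized confluence (Geach) condition; its first-order frame correspondent is forall x forall y forall z ((x R^2 y & xRz) -> exists w (yRw & zRw)).
F1: ✓.
F2: fails — mR²p, mRm but no w with pRw and mRw.
F3: fails — 0R²1, 0R2 but no w with 1Rw and 2Rw.
F4: fails — sR²t, sRv but no w with tRw and vRw.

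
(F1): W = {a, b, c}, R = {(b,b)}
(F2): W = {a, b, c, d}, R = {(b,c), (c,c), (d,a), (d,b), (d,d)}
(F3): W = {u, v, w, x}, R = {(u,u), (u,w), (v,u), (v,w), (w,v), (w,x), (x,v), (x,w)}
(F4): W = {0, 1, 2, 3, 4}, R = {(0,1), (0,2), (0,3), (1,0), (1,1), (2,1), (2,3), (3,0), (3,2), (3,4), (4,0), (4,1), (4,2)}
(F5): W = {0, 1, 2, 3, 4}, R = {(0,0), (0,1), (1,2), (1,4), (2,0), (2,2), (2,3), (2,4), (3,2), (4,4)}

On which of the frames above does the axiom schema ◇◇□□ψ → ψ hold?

(F1)

Frame correspondent (Sahlqvist): ∀x ∀y (xR²y → ∃w (yR²w ∧ x = w)) — i.e. a generalized confluence (Geach) condition.
(F1): condition met.
(F2): fails — bR²c but no w with cR²w and b=w.
(F3): fails — xR²w but no t with wR²t and x=t.
(F4): fails — 3R²2 but no w with 2R²w and 3=w.
(F5): fails — 0R²4 but no w with 4R²w and 0=w.
Valid on: (F1).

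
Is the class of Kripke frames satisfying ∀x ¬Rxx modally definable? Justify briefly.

No

Any modally definable frame class is closed under surjective bounded morphisms.
The 3-cycle (worlds 0,1,2 with 0→1→2→0) is irreflexive, and the map sending every world to a single reflexive point • is a surjective bounded morphism (forth: every edge maps to (•,•); back: every world has a successor). So any modal formula valid on the 3-cycle is also valid on the reflexive point, which is not irreflexive.
So the class is not modally definable.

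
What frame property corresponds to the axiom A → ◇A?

reflexivity: ∀x Rxx

This schema is equivalent to the T axiom □A → A.
Its frame correspondent is reflexivity — ∀x Rxx.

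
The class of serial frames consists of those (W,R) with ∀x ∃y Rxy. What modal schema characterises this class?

The condition is seriality. The D schema □s → ◇s defines it.
Suppose □s→◇s is valid. At any x set V(s)=W. Then □s at x, so ◇s at x, so x has a successor.

□s → ◇s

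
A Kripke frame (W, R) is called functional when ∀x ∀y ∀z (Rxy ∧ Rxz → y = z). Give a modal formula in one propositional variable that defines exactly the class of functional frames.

◇ψ → □ψ

A defining formula is ◇ψ → □ψ (the CD axiom).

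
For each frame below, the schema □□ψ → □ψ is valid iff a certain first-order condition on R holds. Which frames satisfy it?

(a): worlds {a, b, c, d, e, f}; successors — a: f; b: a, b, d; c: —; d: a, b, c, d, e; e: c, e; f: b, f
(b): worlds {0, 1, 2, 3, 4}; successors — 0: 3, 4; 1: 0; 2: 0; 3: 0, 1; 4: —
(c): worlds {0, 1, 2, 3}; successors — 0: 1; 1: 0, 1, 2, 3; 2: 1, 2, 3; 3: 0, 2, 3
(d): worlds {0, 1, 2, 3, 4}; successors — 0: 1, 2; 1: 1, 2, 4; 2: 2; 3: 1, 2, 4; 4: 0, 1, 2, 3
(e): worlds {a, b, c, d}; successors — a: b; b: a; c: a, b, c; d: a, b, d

This is the axiom for density; its first-order frame correspondent is ∀x ∀y (Rxy → ∃z (Rxz ∧ Rzy)).
(a): holds.
(b): fails — R10 but no z with R1z and Rz0.
(c): holds.
(d): fails — R40 but no z with R4z and Rz0.
(e): fails — Rab but no z with Raz and Rzb.
Valid on: (a), (c).

(a), (c)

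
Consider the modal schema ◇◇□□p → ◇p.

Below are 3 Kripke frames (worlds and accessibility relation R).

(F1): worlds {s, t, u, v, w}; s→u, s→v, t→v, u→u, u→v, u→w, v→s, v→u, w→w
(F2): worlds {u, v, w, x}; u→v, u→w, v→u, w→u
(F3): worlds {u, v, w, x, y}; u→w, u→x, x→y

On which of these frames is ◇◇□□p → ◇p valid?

Frame correspondent (Sahlqvist): ∀x ∀y (xR²y → ∃w (yR²w ∧ xRw)) — i.e. a generalized confluence (Geach) condition.
(F1): fails — sR²w but no w* with wR²w* and sRw*.
(F2): fails — uR²u but no t with uR²t and uRt.
(F3): fails — uR²y but no t with yR²t and uRt.
Valid on no frame.

none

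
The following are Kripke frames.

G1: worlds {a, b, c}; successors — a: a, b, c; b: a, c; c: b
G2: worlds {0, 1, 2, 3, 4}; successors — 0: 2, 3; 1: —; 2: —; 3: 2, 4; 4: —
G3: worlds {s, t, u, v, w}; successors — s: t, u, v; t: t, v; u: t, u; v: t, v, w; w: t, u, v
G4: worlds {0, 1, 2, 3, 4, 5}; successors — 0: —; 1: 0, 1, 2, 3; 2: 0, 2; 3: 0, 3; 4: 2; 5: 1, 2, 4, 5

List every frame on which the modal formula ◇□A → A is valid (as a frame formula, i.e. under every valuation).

none

Frame correspondent (Sahlqvist): ∀x ∀y (Rxy → Ryx) — i.e. symmetry.
G1: fails — Rac but not Rca.
G2: fails — R34 but not R43.
G3: fails — Rwt but not Rtw.
G4: fails — R10 but not R01.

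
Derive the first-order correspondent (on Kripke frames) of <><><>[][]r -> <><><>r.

This is a Sahlqvist (Geach-type) schema ◇^3□^2r → □^0◇^3r.
First-order correspondent: forall x forall y (x R^3 y -> exists w (y R^2 w & x R^3 w)).

forall x forall y (x R^3 y -> exists w (y R^2 w & x R^3 w))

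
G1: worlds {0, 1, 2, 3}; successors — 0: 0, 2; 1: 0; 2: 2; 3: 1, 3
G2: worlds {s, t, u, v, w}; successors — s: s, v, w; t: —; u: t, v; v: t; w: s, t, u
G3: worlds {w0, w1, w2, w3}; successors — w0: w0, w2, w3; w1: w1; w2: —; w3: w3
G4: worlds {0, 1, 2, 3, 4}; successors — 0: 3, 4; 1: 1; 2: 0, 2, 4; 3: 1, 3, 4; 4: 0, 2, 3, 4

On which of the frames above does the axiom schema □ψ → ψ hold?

Frame correspondent (Sahlqvist): ∀x Rxx — i.e. reflexivity.
G1: fails — world 1 does not see itself.
G2: fails — world t does not see itself.
G3: fails — world w2 does not see itself.
G4: fails — world 0 does not see itself.

none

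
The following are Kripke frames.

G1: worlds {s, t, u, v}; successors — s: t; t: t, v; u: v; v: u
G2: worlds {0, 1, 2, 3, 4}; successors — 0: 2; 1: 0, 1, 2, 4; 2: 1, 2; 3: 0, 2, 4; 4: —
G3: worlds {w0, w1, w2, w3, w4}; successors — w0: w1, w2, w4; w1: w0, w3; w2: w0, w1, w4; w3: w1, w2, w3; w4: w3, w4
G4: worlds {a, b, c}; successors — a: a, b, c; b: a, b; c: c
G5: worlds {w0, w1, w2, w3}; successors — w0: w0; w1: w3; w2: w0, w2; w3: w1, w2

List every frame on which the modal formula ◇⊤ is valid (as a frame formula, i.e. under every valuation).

This is the axiom for seriality; its first-order frame correspondent is ∀x ∃y Rxy.
G1: ✓.
G2: fails — world 4 has no successor.
G3: ✓.
G4: ✓.
G5: ✓.

G1, G3, G4, G5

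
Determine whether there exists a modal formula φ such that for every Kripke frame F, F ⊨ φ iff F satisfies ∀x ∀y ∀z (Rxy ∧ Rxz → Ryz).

Definable; ◇p → □◇p defines it

The condition is the Euclidean property. A defining modal formula is ◇p → □◇p.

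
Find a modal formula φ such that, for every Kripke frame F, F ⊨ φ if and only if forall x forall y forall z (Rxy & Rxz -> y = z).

This is partial functionality; the standard corresponding axiom is CD: ◇s → □s.
Suppose ◇s→□s is valid. Take Rxy, Rxz and set V(s)={y}. Then ◇s at x, so □s at x, so s at z, i.e. z=y.

◇s → □s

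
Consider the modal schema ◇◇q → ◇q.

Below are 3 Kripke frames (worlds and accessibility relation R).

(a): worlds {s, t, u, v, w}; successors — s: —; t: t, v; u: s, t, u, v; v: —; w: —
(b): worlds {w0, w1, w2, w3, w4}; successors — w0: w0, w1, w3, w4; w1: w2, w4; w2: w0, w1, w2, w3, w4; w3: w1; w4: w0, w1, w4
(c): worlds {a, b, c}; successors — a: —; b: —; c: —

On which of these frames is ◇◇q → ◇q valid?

Frame correspondent (Sahlqvist): ∀x ∀y ∀z (Rxy ∧ Ryz → Rxz) — i.e. transitivity.
(a): holds.
(b): fails — Rw1w2 and Rw2w0 but not Rw1w0.
(c): holds.
Valid on: (a), (c).

(a), (c)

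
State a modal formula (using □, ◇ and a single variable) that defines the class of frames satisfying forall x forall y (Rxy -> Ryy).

The condition is shift-reflexivity. The T□ schema □(□r → r) defines it.
Suppose □(□r→r) is valid. Take Rxy and set V(r)={w : Ryw}. Then at y, □r holds; since □(□r→r) at x, □r→r at y, so r at y, i.e. Ryy.

□(□r → r)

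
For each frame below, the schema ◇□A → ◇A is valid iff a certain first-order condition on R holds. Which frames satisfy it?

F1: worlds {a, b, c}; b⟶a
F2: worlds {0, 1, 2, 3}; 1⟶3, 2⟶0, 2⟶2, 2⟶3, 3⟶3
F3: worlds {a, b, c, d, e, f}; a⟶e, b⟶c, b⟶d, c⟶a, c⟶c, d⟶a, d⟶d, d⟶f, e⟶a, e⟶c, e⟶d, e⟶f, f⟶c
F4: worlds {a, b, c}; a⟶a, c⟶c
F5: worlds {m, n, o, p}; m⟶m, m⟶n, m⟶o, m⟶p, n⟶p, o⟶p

Frame correspondent (Sahlqvist): ∀x ∀y (xRy → ∃w (yRw ∧ xRw)) — i.e. a generalized confluence (Geach) condition.
F1: fails — bRa but no w with aRw and bRw.
F2: fails — 2R0 but no w with 0Rw and 2Rw.
F3: fails — aRe but no w with eRw and aRw.
F4: holds.
F5: fails — mRp but no w with pRw and mRw.
Valid on: F4.

F4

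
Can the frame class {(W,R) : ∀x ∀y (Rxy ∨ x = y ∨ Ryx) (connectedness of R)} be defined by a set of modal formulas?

Any modally definable frame class is closed under disjoint unions.
Take 2 disjoint single-world reflexive frames: each is trivially connected, but their disjoint union has 2 worlds with no edge between distinct components, so it is not connected.
Hence connectedness of R is not modally definable.

No — not modally definable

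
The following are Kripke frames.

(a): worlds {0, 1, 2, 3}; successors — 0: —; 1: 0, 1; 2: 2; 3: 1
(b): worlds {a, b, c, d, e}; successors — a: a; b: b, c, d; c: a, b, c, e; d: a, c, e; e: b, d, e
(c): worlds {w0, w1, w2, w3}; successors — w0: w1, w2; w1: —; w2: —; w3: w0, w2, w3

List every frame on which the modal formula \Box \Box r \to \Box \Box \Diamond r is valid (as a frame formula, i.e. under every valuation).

This is the axiom for a generalized confluence (Geach) condition; its first-order frame correspondent is \forall x \forall z (x R^2 z \to \exists w (x R^2 w \wedge zRw)).
(a): fails — 1R²0 but no w with 1R²w and 0Rw.
(b): ✓.
(c): fails — w3R²w1 but no w with w3R²w and w1Rw.
Valid on: (b).

(b)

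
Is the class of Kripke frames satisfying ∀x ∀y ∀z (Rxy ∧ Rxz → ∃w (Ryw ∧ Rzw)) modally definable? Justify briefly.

This is a Sahlqvist condition; the .2 axiom ◇□r → □◇r defines it.
Suppose ◇□r→□◇r is valid. Take Rxy, Rxz and set V(r)={w : Ryw}. Then □r at y so ◇□r at x, so □◇r at x, so ◇r at z, giving w with Rzw and Ryw.

Yes, by ◇□r → □◇r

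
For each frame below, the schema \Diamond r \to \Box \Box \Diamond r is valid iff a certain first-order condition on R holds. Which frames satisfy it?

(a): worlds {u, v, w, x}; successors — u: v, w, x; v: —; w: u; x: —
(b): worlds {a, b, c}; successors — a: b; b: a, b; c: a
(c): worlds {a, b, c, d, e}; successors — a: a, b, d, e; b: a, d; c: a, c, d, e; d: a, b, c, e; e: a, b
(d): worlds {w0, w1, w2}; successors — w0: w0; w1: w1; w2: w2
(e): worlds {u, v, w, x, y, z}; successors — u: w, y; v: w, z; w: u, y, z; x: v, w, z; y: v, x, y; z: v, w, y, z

This is the axiom for a generalized confluence (Geach) condition; its first-order frame correspondent is \forall x \forall y \forall z ((xRy \wedge x R^2 z) \to \exists w (y = w \wedge zRw)).
(a): fails — wRu, wR²v but no t with u=t and vRt.
(b): fails — bRa, bR²a but no w with a=w and aRw.
(c): fails — aRb, aR²b but no w with b=w and bRw.
(d): holds.
(e): fails — uRw, uR²y but no t with w=t and yRt.
Valid on: (d).

(d)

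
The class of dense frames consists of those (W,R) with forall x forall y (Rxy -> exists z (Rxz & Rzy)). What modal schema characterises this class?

This is density; the standard corresponding axiom is C4: □□q → □q.

□□q → □q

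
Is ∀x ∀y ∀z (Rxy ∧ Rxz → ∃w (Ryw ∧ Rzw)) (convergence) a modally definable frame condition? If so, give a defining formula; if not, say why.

Yes, by ◇□p → □◇p

The condition is convergence. A defining modal formula is ◇□p → □◇p.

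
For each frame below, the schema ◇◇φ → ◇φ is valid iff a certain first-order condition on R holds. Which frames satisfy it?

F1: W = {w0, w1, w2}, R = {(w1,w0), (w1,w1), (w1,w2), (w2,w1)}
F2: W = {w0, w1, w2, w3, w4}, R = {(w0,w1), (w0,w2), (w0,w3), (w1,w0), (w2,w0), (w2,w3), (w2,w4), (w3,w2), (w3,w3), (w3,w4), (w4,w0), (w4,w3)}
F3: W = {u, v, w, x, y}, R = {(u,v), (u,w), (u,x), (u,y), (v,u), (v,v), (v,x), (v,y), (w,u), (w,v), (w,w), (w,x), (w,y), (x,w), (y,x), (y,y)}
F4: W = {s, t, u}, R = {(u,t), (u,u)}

This is the axiom for transitivity; its first-order frame correspondent is ∀x ∀y ∀z (Rxy ∧ Ryz → Rxz).
F1: fails — Rw2w1 and Rw1w2 but not Rw2w2.
F2: fails — Rw1w0 and Rw0w1 but not Rw1w1.
F3: fails — Ruv and Rvu but not Ruu.
F4: holds.
Valid on: F4.

F4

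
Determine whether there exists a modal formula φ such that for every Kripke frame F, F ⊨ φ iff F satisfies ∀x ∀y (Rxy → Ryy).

Definable; □(□r → r) defines it

The condition is shift-reflexivity. A defining modal formula is □(□r → r).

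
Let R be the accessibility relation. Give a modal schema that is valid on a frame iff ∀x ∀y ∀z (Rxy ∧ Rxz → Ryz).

A defining formula is ◇r → □◇r (the 5 axiom).

◇r → □◇r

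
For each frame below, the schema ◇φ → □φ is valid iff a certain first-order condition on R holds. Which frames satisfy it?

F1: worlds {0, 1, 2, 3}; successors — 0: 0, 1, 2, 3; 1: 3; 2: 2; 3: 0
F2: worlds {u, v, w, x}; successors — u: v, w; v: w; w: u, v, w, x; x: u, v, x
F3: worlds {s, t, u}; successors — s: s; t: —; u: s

F3

The schema corresponds to partial functionality: ∀x ∀y ∀z (Rxy ∧ Rxz → y = z).
F1: fails — 0 sees both 0 and 1.
F2: fails — u sees both v and w.
F3: satisfies the condition.
Valid on: F3.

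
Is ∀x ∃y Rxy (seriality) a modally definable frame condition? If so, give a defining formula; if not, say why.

The condition is seriality. A defining modal formula is □r → ◇r.
Suppose □r→◇r is valid. At any x set V(r)=W. Then □r at x, so ◇r at x, so x has a successor.

Yes — defined by □r → ◇r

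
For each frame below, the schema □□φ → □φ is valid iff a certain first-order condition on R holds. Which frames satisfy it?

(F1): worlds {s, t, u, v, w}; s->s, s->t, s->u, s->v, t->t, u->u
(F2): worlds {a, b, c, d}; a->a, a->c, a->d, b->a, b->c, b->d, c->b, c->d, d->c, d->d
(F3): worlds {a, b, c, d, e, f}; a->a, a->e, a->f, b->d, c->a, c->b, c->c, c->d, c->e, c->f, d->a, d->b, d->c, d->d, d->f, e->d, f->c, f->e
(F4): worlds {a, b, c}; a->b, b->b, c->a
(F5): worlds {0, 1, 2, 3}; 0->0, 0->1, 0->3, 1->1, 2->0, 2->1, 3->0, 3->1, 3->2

Frame correspondent (Sahlqvist): ∀x ∀y (Rxy → ∃z (Rxz ∧ Rzy)) — i.e. density.
(F1): holds.
(F2): fails — Rcb but no z with Rcz and Rzb.
(F3): holds.
(F4): fails — Rca but no z with Rcz and Rza.
(F5): fails — R32 but no z with R3z and Rz2.

(F1), (F3)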